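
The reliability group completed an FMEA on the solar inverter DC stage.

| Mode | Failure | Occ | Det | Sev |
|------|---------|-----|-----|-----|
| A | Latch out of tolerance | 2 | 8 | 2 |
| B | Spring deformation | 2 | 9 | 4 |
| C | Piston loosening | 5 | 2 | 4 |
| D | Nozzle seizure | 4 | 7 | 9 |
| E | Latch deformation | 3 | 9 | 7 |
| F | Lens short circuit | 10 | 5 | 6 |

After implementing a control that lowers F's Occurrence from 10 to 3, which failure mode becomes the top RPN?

D

RPN = Severity × Occurrence × Detection:
  A: 2 × 2 × 8 = 32
  B: 4 × 2 × 9 = 72
  C: 4 × 5 × 2 = 40
  D: 9 × 4 × 7 = 252
  E: 7 × 3 × 9 = 189
  F: 6 × 10 × 5 = 300
After action: F → 6 × 3 × 5 = 90.
Revised RPNs: D=252, E=189, F=90, B=72, C=40, A=32.
Highest is now D (252).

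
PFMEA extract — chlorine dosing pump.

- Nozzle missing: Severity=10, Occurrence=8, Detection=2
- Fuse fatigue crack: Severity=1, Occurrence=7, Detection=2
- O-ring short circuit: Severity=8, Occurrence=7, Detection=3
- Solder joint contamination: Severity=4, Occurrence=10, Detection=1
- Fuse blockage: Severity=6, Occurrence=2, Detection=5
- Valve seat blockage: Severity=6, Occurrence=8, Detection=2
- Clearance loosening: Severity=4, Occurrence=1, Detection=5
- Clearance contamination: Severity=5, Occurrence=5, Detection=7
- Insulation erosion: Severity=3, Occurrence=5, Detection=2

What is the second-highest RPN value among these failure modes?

RPN = Severity × Occurrence × Detection:
  Nozzle missing: 10 × 8 × 2 = 160
  Fuse fatigue crack: 1 × 7 × 2 = 14
  O-ring short circuit: 8 × 7 × 3 = 168
  Solder joint contamination: 4 × 10 × 1 = 40
  Fuse blockage: 6 × 2 × 5 = 60
  Valve seat blockage: 6 × 8 × 2 = 96
  Clearance loosening: 4 × 1 × 5 = 20
  Clearance contamination: 5 × 5 × 7 = 175
  Insulation erosion: 3 × 5 × 2 = 30
Sorted descending: 175, 168, 160, 96, 60, 40, 30, 20, 14.
The second-highest RPN is 168 (O-ring short circuit).

168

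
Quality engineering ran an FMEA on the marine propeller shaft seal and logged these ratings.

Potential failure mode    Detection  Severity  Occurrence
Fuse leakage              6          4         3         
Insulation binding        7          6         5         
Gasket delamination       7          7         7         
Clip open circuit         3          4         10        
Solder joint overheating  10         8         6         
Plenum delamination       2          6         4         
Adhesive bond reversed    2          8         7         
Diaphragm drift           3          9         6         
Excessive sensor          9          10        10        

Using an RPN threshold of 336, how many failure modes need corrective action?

3

RPN = Severity × Occurrence × Detection:
  Fuse leakage: 4 × 3 × 6 = 72
  Insulation binding: 6 × 5 × 7 = 210
  Gasket delamination: 7 × 7 × 7 = 343
  Clip open circuit: 4 × 10 × 3 = 120
  Solder joint overheating: 8 × 6 × 10 = 480
  Plenum delamination: 6 × 4 × 2 = 48
  Adhesive bond reversed: 8 × 7 × 2 = 112
  Diaphragm drift: 9 × 6 × 3 = 162
  Excessive sensor: 10 × 10 × 9 = 900
Modes with RPN ≥ 336: Gasket delamination (343), Solder joint overheating (480), Excessive sensor (900) → 3.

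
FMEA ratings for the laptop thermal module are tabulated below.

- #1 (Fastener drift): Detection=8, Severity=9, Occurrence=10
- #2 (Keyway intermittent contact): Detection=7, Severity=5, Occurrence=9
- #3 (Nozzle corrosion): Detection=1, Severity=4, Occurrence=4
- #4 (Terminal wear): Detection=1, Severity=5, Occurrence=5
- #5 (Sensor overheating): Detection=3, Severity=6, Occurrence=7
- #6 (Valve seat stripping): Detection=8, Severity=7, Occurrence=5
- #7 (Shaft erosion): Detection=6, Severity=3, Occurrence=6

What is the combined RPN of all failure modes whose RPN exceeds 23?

RPN = Severity × Occurrence × Detection:
  #1: 9 × 10 × 8 = 720
  #2: 5 × 9 × 7 = 315
  #3: 4 × 4 × 1 = 16
  #4: 5 × 5 × 1 = 25
  #5: 6 × 7 × 3 = 126
  #6: 7 × 5 × 8 = 280
  #7: 3 × 6 × 6 = 108
RPN > 23: #1 (720), #2 (315), #4 (25), #5 (126), #6 (280), #7 (108).
Sum: 720 + 315 + 25 + 126 + 280 + 108 = 1574.

1574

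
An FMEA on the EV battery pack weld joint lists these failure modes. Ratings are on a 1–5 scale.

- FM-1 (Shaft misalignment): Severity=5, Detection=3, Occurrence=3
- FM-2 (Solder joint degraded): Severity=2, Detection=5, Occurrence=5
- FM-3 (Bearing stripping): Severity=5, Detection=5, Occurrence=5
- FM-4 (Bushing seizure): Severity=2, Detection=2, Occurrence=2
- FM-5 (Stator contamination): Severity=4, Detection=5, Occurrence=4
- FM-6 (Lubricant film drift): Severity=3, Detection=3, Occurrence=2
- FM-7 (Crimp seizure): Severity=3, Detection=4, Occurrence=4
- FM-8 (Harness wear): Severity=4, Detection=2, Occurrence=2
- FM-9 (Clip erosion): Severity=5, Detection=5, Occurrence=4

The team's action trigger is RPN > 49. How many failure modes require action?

RPN = Severity × Occurrence × Detection:
  FM-1: 5 × 3 × 3 = 45
  FM-2: 2 × 5 × 5 = 50
  FM-3: 5 × 5 × 5 = 125
  FM-4: 2 × 2 × 2 = 8
  FM-5: 4 × 4 × 5 = 80
  FM-6: 3 × 2 × 3 = 18
  FM-7: 3 × 4 × 4 = 48
  FM-8: 4 × 2 × 2 = 16
  FM-9: 5 × 4 × 5 = 100
Modes with RPN > 49: FM-2 (50), FM-3 (125), FM-5 (80), FM-9 (100) → 4.

4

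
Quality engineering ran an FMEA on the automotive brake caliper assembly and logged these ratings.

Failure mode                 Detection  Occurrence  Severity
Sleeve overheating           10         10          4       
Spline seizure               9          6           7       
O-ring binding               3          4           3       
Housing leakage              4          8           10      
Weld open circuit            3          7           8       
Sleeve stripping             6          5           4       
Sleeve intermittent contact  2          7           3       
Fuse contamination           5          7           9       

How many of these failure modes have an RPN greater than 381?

1

RPN = Severity × Occurrence × Detection:
  Sleeve overheating: 4 × 10 × 10 = 400
  Spline seizure: 7 × 6 × 9 = 378
  O-ring binding: 3 × 4 × 3 = 36
  Housing leakage: 10 × 8 × 4 = 320
  Weld open circuit: 8 × 7 × 3 = 168
  Sleeve stripping: 4 × 5 × 6 = 120
  Sleeve intermittent contact: 3 × 7 × 2 = 42
  Fuse contamination: 9 × 7 × 5 = 315
Modes with RPN > 381: Sleeve overheating (400) → 1.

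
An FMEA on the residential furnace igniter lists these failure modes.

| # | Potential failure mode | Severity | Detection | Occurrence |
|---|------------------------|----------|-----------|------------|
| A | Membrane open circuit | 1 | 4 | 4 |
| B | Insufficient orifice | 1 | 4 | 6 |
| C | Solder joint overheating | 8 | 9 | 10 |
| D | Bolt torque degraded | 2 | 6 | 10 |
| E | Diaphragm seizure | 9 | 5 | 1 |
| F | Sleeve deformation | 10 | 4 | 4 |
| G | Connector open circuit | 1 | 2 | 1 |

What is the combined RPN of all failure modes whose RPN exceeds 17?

RPN = Severity × Occurrence × Detection:
  A: 1 × 4 × 4 = 16
  B: 1 × 6 × 4 = 24
  C: 8 × 10 × 9 = 720
  D: 2 × 10 × 6 = 120
  E: 9 × 1 × 5 = 45
  F: 10 × 4 × 4 = 160
  G: 1 × 1 × 2 = 2
RPN > 17: B (24), C (720), D (120), E (45), F (160).
Sum: 24 + 720 + 120 + 45 + 160 = 1069.

1069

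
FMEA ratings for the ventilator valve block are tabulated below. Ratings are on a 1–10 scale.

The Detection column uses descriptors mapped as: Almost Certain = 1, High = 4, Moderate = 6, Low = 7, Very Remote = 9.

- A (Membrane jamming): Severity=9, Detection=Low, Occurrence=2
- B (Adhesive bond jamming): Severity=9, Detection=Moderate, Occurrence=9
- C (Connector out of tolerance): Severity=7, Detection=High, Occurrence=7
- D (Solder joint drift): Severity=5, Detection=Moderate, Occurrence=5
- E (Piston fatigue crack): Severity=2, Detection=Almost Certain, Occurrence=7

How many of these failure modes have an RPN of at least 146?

3

RPN = Severity × Occurrence × Detection:
  A: 9 × 2 × 7 = 126
  B: 9 × 9 × 6 = 486
  C: 7 × 7 × 4 = 196
  D: 5 × 5 × 6 = 150
  E: 2 × 7 × 1 = 14
Modes with RPN ≥ 146: B (486), C (196), D (150) → 3.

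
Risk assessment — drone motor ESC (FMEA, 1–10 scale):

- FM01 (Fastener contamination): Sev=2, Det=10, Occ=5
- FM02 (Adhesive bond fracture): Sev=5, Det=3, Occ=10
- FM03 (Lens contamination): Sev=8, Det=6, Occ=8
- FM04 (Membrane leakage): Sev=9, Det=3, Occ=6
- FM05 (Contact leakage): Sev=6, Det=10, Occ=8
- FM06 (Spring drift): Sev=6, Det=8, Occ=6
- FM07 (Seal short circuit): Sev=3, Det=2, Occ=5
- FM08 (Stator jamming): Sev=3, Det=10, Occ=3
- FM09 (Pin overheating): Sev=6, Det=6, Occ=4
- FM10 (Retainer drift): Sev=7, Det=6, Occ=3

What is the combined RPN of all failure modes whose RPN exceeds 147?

RPN = Severity × Occurrence × Detection:
  FM01: 2 × 5 × 10 = 100
  FM02: 5 × 10 × 3 = 150
  FM03: 8 × 8 × 6 = 384
  FM04: 9 × 6 × 3 = 162
  FM05: 6 × 8 × 10 = 480
  FM06: 6 × 6 × 8 = 288
  FM07: 3 × 5 × 2 = 30
  FM08: 3 × 3 × 10 = 90
  FM09: 6 × 4 × 6 = 144
  FM10: 7 × 3 × 6 = 126
RPN > 147: FM02 (150), FM03 (384), FM04 (162), FM05 (480), FM06 (288).
Sum: 150 + 384 + 162 + 480 + 288 = 1464.

1464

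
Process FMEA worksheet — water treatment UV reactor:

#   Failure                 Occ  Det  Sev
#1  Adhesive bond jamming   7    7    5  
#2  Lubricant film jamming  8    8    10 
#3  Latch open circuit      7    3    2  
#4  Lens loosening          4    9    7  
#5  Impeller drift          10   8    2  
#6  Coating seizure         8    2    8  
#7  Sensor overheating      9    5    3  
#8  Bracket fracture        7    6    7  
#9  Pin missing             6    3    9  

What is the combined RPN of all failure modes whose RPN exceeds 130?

1888

RPN = Severity × Occurrence × Detection:
  #1: 5 × 7 × 7 = 245
  #2: 10 × 8 × 8 = 640
  #3: 2 × 7 × 3 = 42
  #4: 7 × 4 × 9 = 252
  #5: 2 × 10 × 8 = 160
  #6: 8 × 8 × 2 = 128
  #7: 3 × 9 × 5 = 135
  #8: 7 × 7 × 6 = 294
  #9: 9 × 6 × 3 = 162
RPN > 130: #1 (245), #2 (640), #4 (252), #5 (160), #7 (135), #8 (294), #9 (162).
Sum: 245 + 640 + 252 + 160 + 135 + 294 + 162 = 1888.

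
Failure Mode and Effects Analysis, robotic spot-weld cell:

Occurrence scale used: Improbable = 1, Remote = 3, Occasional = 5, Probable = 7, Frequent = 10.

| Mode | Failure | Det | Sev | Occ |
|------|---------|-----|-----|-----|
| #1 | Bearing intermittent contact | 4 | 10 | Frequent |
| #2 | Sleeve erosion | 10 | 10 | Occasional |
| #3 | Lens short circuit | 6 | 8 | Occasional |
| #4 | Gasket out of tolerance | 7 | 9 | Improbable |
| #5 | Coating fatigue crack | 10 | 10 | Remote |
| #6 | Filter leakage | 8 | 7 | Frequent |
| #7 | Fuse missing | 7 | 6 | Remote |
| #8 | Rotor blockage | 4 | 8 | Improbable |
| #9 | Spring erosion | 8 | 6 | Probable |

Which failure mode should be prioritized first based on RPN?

#6

RPN = Severity × Occurrence × Detection:
  #1: 10 × 10 × 4 = 400
  #2: 10 × 5 × 10 = 500
  #3: 8 × 5 × 6 = 240
  #4: 9 × 1 × 7 = 63
  #5: 10 × 3 × 10 = 300
  #6: 7 × 10 × 8 = 560
  #7: 6 × 3 × 7 = 126
  #8: 8 × 1 × 4 = 32
  #9: 6 × 7 × 8 = 336
Highest RPN is 560 → #6.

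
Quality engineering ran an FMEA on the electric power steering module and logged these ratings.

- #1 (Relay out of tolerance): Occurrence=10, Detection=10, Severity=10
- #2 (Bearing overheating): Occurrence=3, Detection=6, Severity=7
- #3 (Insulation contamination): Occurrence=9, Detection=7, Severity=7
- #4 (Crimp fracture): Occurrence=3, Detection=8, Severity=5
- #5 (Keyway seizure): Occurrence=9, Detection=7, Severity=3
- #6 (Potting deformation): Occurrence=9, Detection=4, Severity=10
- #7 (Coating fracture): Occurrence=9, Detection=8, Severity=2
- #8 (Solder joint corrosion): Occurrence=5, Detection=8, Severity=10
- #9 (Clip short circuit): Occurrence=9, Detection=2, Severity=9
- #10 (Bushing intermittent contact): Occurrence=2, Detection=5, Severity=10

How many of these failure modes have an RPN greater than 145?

RPN = Severity × Occurrence × Detection:
  #1: 10 × 10 × 10 = 1000
  #2: 7 × 3 × 6 = 126
  #3: 7 × 9 × 7 = 441
  #4: 5 × 3 × 8 = 120
  #5: 3 × 9 × 7 = 189
  #6: 10 × 9 × 4 = 360
  #7: 2 × 9 × 8 = 144
  #8: 10 × 5 × 8 = 400
  #9: 9 × 9 × 2 = 162
  #10: 10 × 2 × 5 = 100
Modes with RPN > 145: #1 (1000), #3 (441), #5 (189), #6 (360), #8 (400), #9 (162) → 6.

6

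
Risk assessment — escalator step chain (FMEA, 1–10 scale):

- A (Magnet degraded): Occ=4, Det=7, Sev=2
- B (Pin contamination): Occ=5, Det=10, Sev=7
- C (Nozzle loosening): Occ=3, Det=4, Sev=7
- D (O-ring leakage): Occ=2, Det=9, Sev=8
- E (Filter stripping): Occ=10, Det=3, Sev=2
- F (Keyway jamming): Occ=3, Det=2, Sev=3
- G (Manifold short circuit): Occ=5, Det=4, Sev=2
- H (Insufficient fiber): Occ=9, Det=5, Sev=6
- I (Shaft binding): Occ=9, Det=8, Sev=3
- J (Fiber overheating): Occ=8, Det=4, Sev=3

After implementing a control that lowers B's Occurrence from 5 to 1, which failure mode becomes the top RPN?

H

RPN = Severity × Occurrence × Detection:
  A: 2 × 4 × 7 = 56
  B: 7 × 5 × 10 = 350
  C: 7 × 3 × 4 = 84
  D: 8 × 2 × 9 = 144
  E: 2 × 10 × 3 = 60
  F: 3 × 3 × 2 = 18
  G: 2 × 5 × 4 = 40
  H: 6 × 9 × 5 = 270
  I: 3 × 9 × 8 = 216
  J: 3 × 8 × 4 = 96
After action: B → 7 × 1 × 10 = 70.
Revised RPNs: H=270, I=216, D=144, J=96, C=84, B=70, E=60, A=56, G=40, F=18.
Highest is now H (270).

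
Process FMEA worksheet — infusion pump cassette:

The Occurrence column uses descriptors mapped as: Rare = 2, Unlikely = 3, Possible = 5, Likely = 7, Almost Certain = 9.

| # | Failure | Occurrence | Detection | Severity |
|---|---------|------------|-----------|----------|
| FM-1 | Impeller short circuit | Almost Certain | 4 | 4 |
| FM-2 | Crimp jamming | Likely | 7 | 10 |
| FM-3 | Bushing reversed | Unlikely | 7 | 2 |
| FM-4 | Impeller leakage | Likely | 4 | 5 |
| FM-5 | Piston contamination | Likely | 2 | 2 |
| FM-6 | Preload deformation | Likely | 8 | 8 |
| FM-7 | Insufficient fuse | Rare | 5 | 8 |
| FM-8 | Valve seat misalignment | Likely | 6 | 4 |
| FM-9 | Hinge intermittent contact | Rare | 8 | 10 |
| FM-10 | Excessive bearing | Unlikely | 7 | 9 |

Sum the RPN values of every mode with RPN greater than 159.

1455

RPN = Severity × Occurrence × Detection:
  FM-1: 4 × 9 × 4 = 144
  FM-2: 10 × 7 × 7 = 490
  FM-3: 2 × 3 × 7 = 42
  FM-4: 5 × 7 × 4 = 140
  FM-5: 2 × 7 × 2 = 28
  FM-6: 8 × 7 × 8 = 448
  FM-7: 8 × 2 × 5 = 80
  FM-8: 4 × 7 × 6 = 168
  FM-9: 10 × 2 × 8 = 160
  FM-10: 9 × 3 × 7 = 189
RPN > 159: FM-2 (490), FM-6 (448), FM-8 (168), FM-9 (160), FM-10 (189).
Sum: 490 + 448 + 168 + 160 + 189 = 1455.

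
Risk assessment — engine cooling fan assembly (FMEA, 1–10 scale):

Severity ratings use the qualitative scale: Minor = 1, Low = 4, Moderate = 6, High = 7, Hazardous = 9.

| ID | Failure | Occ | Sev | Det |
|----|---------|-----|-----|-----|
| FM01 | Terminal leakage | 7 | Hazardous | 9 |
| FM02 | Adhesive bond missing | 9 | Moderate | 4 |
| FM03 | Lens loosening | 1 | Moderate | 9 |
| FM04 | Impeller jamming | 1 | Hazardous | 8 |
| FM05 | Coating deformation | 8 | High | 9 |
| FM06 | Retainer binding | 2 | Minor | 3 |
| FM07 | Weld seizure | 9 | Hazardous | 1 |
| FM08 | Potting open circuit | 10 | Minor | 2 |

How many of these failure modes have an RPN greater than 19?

7

RPN = Severity × Occurrence × Detection:
  FM01: 9 × 7 × 9 = 567
  FM02: 6 × 9 × 4 = 216
  FM03: 6 × 1 × 9 = 54
  FM04: 9 × 1 × 8 = 72
  FM05: 7 × 8 × 9 = 504
  FM06: 1 × 2 × 3 = 6
  FM07: 9 × 9 × 1 = 81
  FM08: 1 × 10 × 2 = 20
Modes with RPN > 19: FM01 (567), FM02 (216), FM03 (54), FM04 (72), FM05 (504), FM07 (81), FM08 (20) → 7.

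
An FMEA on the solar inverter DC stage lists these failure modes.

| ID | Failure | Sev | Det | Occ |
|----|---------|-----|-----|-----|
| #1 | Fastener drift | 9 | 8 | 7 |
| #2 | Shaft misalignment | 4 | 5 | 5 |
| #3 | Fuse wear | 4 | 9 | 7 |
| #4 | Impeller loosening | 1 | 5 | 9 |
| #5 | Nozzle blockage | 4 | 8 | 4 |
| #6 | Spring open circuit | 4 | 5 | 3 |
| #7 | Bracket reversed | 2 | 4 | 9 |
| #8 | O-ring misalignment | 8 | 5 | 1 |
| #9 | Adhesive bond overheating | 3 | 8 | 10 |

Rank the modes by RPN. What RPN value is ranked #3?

RPN = Severity × Occurrence × Detection:
  #1: 9 × 7 × 8 = 504
  #2: 4 × 5 × 5 = 100
  #3: 4 × 7 × 9 = 252
  #4: 1 × 9 × 5 = 45
  #5: 4 × 4 × 8 = 128
  #6: 4 × 3 × 5 = 60
  #7: 2 × 9 × 4 = 72
  #8: 8 × 1 × 5 = 40
  #9: 3 × 10 × 8 = 240
Sorted descending: 504, 252, 240, 128, 100, 72, 60, 45, 40.
The third-highest RPN is 240 (#9).

240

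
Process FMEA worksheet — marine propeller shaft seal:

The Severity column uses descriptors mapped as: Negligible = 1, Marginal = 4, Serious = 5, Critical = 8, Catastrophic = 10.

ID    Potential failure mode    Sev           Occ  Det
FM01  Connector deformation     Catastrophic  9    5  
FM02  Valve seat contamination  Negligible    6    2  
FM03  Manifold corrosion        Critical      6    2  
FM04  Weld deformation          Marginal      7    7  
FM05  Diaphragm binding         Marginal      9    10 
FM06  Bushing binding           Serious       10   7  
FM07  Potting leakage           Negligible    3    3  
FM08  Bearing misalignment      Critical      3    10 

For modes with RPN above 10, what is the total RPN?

RPN = Severity × Occurrence × Detection:
  FM01: 10 × 9 × 5 = 450
  FM02: 1 × 6 × 2 = 12
  FM03: 8 × 6 × 2 = 96
  FM04: 4 × 7 × 7 = 196
  FM05: 4 × 9 × 10 = 360
  FM06: 5 × 10 × 7 = 350
  FM07: 1 × 3 × 3 = 9
  FM08: 8 × 3 × 10 = 240
RPN > 10: FM01 (450), FM02 (12), FM03 (96), FM04 (196), FM05 (360), FM06 (350), FM08 (240).
Sum: 450 + 12 + 96 + 196 + 360 + 350 + 240 = 1704.

1704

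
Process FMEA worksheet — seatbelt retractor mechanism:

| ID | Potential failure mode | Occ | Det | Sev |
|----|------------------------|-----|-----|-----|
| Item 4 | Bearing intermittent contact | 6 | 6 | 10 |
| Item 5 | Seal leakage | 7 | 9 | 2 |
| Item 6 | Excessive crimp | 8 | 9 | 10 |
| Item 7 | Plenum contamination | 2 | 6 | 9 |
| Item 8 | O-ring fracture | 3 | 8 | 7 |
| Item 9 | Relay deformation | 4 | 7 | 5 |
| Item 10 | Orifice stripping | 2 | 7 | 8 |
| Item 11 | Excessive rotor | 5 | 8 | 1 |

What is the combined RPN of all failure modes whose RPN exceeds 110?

1626

RPN = Severity × Occurrence × Detection:
  Item 4: 10 × 6 × 6 = 360
  Item 5: 2 × 7 × 9 = 126
  Item 6: 10 × 8 × 9 = 720
  Item 7: 9 × 2 × 6 = 108
  Item 8: 7 × 3 × 8 = 168
  Item 9: 5 × 4 × 7 = 140
  Item 10: 8 × 2 × 7 = 112
  Item 11: 1 × 5 × 8 = 40
RPN > 110: Item 4 (360), Item 5 (126), Item 6 (720), Item 8 (168), Item 9 (140), Item 10 (112).
Sum: 360 + 126 + 720 + 168 + 140 + 112 = 1626.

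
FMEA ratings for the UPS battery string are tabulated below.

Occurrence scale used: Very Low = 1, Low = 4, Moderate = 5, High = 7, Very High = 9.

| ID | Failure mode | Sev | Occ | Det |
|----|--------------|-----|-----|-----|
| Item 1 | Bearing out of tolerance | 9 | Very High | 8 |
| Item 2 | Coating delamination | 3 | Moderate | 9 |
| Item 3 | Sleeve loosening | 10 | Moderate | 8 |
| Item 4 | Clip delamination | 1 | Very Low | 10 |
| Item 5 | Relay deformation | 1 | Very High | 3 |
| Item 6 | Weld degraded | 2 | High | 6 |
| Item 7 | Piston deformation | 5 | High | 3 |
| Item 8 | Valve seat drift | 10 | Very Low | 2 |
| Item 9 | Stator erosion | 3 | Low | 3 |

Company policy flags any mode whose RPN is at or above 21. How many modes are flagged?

RPN = Severity × Occurrence × Detection:
  Item 1: 9 × 9 × 8 = 648
  Item 2: 3 × 5 × 9 = 135
  Item 3: 10 × 5 × 8 = 400
  Item 4: 1 × 1 × 10 = 10
  Item 5: 1 × 9 × 3 = 27
  Item 6: 2 × 7 × 6 = 84
  Item 7: 5 × 7 × 3 = 105
  Item 8: 10 × 1 × 2 = 20
  Item 9: 3 × 4 × 3 = 36
Modes with RPN ≥ 21: Item 1 (648), Item 2 (135), Item 3 (400), Item 5 (27), Item 6 (84), Item 7 (105), Item 9 (36) → 7.

7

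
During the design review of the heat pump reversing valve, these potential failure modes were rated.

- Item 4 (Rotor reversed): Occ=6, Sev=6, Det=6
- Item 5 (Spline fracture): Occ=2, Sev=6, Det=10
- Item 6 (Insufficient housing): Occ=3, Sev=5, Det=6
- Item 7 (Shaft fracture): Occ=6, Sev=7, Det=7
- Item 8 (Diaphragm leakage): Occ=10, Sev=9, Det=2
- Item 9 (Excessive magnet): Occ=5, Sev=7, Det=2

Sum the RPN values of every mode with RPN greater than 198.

510

RPN = Severity × Occurrence × Detection:
  Item 4: 6 × 6 × 6 = 216
  Item 5: 6 × 2 × 10 = 120
  Item 6: 5 × 3 × 6 = 90
  Item 7: 7 × 6 × 7 = 294
  Item 8: 9 × 10 × 2 = 180
  Item 9: 7 × 5 × 2 = 70
RPN > 198: Item 4 (216), Item 7 (294).
Sum: 216 + 294 = 510.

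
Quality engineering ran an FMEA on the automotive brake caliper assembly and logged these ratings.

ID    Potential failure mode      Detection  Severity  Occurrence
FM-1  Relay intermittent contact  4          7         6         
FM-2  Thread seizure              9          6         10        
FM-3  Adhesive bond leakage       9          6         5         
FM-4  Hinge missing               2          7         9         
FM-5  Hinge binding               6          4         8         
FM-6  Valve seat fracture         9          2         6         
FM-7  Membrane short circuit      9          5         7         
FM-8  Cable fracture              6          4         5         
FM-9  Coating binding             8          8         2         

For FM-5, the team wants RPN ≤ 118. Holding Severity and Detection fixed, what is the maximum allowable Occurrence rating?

FM-5: S=4, O=8, D=6 → current RPN = 192.
Fixed product = 24. Need 24 × O ≤ 118, so O ≤ 118/24 = 4.92.
Maximum integer Occurrence rating = 4 (gives RPN 96; O=5 would give 120 > 118).

4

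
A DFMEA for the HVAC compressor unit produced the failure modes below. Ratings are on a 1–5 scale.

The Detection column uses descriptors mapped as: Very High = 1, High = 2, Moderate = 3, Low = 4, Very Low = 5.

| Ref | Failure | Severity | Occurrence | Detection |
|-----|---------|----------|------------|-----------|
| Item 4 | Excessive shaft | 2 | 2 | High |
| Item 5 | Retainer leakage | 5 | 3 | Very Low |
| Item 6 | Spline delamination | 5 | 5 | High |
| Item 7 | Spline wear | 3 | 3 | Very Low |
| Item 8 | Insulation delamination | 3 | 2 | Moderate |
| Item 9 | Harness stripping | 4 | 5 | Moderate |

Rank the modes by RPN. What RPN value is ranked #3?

50

RPN = Severity × Occurrence × Detection:
  Item 4: 2 × 2 × 2 = 8
  Item 5: 5 × 3 × 5 = 75
  Item 6: 5 × 5 × 2 = 50
  Item 7: 3 × 3 × 5 = 45
  Item 8: 3 × 2 × 3 = 18
  Item 9: 4 × 5 × 3 = 60
Sorted descending: 75, 60, 50, 45, 18, 8.
The third-highest RPN is 50 (Item 6).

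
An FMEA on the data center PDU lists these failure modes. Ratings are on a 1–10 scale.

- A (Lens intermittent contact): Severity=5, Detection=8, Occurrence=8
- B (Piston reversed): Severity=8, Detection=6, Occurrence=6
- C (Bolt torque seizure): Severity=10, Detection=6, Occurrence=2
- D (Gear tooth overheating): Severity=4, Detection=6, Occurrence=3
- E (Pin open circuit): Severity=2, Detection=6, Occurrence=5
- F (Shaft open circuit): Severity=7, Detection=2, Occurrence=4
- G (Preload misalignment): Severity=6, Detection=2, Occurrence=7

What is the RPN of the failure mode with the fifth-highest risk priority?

RPN = Severity × Occurrence × Detection:
  A: 5 × 8 × 8 = 320
  B: 8 × 6 × 6 = 288
  C: 10 × 2 × 6 = 120
  D: 4 × 3 × 6 = 72
  E: 2 × 5 × 6 = 60
  F: 7 × 4 × 2 = 56
  G: 6 × 7 × 2 = 84
Sorted descending: 320, 288, 120, 84, 72, 60, 56.
The fifth-highest RPN is 72 (D).

72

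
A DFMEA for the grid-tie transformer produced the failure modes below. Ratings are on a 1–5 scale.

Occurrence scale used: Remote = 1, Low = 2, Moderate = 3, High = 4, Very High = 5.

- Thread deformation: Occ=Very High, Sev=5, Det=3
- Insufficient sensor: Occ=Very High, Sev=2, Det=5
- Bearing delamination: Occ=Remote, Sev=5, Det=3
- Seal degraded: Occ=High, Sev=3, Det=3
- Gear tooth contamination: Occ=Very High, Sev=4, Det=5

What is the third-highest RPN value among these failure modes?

50

RPN = Severity × Occurrence × Detection:
  Thread deformation: 5 × 5 × 3 = 75
  Insufficient sensor: 2 × 5 × 5 = 50
  Bearing delamination: 5 × 1 × 3 = 15
  Seal degraded: 3 × 4 × 3 = 36
  Gear tooth contamination: 4 × 5 × 5 = 100
Sorted descending: 100, 75, 50, 36, 15.
The third-highest RPN is 50 (Insufficient sensor).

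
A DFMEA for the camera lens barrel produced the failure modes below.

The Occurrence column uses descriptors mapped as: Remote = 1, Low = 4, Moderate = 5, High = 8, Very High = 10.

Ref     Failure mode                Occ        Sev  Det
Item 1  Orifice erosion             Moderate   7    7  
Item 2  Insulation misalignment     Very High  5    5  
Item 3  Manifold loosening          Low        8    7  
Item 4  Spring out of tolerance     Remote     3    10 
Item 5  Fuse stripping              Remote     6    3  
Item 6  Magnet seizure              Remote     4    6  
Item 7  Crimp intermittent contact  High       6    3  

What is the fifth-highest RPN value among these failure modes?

RPN = Severity × Occurrence × Detection:
  Item 1: 7 × 5 × 7 = 245
  Item 2: 5 × 10 × 5 = 250
  Item 3: 8 × 4 × 7 = 224
  Item 4: 3 × 1 × 10 = 30
  Item 5: 6 × 1 × 3 = 18
  Item 6: 4 × 1 × 6 = 24
  Item 7: 6 × 8 × 3 = 144
Sorted descending: 250, 245, 224, 144, 30, 24, 18.
The fifth-highest RPN is 30 (Item 4).

30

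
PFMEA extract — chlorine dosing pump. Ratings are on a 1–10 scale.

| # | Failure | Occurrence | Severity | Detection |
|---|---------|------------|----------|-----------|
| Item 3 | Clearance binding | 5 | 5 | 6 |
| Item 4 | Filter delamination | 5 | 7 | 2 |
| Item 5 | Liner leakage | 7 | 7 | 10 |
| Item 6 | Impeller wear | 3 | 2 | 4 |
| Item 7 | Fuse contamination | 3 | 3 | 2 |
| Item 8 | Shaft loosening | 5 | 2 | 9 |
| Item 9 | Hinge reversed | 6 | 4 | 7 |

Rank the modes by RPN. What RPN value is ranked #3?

150

RPN = Severity × Occurrence × Detection:
  Item 3: 5 × 5 × 6 = 150
  Item 4: 7 × 5 × 2 = 70
  Item 5: 7 × 7 × 10 = 490
  Item 6: 2 × 3 × 4 = 24
  Item 7: 3 × 3 × 2 = 18
  Item 8: 2 × 5 × 9 = 90
  Item 9: 4 × 6 × 7 = 168
Sorted descending: 490, 168, 150, 90, 70, 24, 18.
The third-highest RPN is 150 (Item 3).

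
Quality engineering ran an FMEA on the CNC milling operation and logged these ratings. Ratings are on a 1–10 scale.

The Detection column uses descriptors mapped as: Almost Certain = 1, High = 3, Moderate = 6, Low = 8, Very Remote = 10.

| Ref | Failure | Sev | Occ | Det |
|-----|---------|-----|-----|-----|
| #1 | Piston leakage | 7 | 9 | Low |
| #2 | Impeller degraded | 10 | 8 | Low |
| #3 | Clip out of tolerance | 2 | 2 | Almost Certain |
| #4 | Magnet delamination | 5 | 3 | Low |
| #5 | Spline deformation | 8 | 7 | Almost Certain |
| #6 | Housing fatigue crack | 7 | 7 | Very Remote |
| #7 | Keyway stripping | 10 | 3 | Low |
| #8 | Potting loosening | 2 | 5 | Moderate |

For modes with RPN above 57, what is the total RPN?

RPN = Severity × Occurrence × Detection:
  #1: 7 × 9 × 8 = 504
  #2: 10 × 8 × 8 = 640
  #3: 2 × 2 × 1 = 4
  #4: 5 × 3 × 8 = 120
  #5: 8 × 7 × 1 = 56
  #6: 7 × 7 × 10 = 490
  #7: 10 × 3 × 8 = 240
  #8: 2 × 5 × 6 = 60
RPN > 57: #1 (504), #2 (640), #4 (120), #6 (490), #7 (240), #8 (60).
Sum: 504 + 640 + 120 + 490 + 240 + 60 = 2054.

2054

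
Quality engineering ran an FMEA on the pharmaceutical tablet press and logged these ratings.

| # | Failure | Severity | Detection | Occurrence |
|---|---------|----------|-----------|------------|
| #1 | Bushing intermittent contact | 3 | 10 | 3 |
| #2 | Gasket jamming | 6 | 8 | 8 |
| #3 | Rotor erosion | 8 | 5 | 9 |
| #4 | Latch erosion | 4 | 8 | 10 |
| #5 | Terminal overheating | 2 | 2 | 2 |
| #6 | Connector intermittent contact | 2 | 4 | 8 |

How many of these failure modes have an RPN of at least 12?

5

RPN = Severity × Occurrence × Detection:
  #1: 3 × 3 × 10 = 90
  #2: 6 × 8 × 8 = 384
  #3: 8 × 9 × 5 = 360
  #4: 4 × 10 × 8 = 320
  #5: 2 × 2 × 2 = 8
  #6: 2 × 8 × 4 = 64
Modes with RPN ≥ 12: #1 (90), #2 (384), #3 (360), #4 (320), #6 (64) → 5.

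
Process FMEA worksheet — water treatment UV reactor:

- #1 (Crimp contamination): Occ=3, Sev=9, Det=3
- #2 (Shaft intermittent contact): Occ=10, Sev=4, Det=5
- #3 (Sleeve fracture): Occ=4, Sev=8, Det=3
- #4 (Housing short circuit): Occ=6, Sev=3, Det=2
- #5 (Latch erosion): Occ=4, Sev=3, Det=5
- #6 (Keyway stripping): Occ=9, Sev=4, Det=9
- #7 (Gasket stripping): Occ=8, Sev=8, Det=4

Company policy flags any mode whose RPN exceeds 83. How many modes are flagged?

RPN = Severity × Occurrence × Detection:
  #1: 9 × 3 × 3 = 81
  #2: 4 × 10 × 5 = 200
  #3: 8 × 4 × 3 = 96
  #4: 3 × 6 × 2 = 36
  #5: 3 × 4 × 5 = 60
  #6: 4 × 9 × 9 = 324
  #7: 8 × 8 × 4 = 256
Modes with RPN > 83: #2 (200), #3 (96), #6 (324), #7 (256) → 4.

4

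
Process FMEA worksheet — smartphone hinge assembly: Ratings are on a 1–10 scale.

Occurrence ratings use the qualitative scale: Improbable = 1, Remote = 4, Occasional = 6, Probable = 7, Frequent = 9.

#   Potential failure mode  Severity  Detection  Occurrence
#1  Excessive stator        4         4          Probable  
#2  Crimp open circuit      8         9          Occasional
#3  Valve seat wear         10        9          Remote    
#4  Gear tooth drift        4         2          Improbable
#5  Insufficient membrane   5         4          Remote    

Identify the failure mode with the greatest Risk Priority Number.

#2

RPN = Severity × Occurrence × Detection:
  #1: 4 × 7 × 4 = 112
  #2: 8 × 6 × 9 = 432
  #3: 10 × 4 × 9 = 360
  #4: 4 × 1 × 2 = 8
  #5: 5 × 4 × 4 = 80
Highest RPN is 432 → #2.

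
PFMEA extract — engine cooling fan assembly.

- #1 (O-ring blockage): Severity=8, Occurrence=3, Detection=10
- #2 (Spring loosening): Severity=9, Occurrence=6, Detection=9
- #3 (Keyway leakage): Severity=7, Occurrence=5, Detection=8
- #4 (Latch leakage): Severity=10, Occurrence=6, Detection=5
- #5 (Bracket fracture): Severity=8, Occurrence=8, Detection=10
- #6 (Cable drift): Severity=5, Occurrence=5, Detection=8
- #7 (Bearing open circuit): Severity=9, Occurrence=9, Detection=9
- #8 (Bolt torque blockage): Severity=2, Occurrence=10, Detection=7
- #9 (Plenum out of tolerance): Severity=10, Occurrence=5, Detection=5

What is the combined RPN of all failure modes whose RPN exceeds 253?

2435

RPN = Severity × Occurrence × Detection:
  #1: 8 × 3 × 10 = 240
  #2: 9 × 6 × 9 = 486
  #3: 7 × 5 × 8 = 280
  #4: 10 × 6 × 5 = 300
  #5: 8 × 8 × 10 = 640
  #6: 5 × 5 × 8 = 200
  #7: 9 × 9 × 9 = 729
  #8: 2 × 10 × 7 = 140
  #9: 10 × 5 × 5 = 250
RPN > 253: #2 (486), #3 (280), #4 (300), #5 (640), #7 (729).
Sum: 486 + 280 + 300 + 640 + 729 = 2435.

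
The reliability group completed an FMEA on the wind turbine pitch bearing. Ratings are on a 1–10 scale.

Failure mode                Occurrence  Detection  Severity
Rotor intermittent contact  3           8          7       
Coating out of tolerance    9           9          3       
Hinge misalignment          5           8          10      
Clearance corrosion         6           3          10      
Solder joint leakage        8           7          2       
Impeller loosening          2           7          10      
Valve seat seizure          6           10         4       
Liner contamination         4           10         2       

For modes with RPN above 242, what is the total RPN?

RPN = Severity × Occurrence × Detection:
  Rotor intermittent contact: 7 × 3 × 8 = 168
  Coating out of tolerance: 3 × 9 × 9 = 243
  Hinge misalignment: 10 × 5 × 8 = 400
  Clearance corrosion: 10 × 6 × 3 = 180
  Solder joint leakage: 2 × 8 × 7 = 112
  Impeller loosening: 10 × 2 × 7 = 140
  Valve seat seizure: 4 × 6 × 10 = 240
  Liner contamination: 2 × 4 × 10 = 80
RPN > 242: Coating out of tolerance (243), Hinge misalignment (400).
Sum: 243 + 400 = 643.

643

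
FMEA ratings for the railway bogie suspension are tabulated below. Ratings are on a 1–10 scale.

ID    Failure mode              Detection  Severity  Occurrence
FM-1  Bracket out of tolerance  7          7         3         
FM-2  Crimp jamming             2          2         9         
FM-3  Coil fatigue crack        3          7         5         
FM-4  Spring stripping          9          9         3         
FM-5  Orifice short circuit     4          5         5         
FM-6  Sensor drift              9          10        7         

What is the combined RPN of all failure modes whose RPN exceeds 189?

RPN = Severity × Occurrence × Detection:
  FM-1: 7 × 3 × 7 = 147
  FM-2: 2 × 9 × 2 = 36
  FM-3: 7 × 5 × 3 = 105
  FM-4: 9 × 3 × 9 = 243
  FM-5: 5 × 5 × 4 = 100
  FM-6: 10 × 7 × 9 = 630
RPN > 189: FM-4 (243), FM-6 (630).
Sum: 243 + 630 = 873.

873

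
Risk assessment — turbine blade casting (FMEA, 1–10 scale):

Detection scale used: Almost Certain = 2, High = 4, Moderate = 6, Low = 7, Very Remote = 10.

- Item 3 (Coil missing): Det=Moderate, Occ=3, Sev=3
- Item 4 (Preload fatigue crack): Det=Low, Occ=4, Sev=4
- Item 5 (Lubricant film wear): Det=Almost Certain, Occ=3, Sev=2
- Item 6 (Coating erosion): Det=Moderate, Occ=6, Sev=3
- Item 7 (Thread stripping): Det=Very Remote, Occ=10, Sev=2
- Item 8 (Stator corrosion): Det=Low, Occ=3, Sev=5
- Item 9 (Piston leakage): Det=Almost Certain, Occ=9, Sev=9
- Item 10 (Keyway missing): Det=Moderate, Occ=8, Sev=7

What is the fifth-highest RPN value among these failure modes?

108

RPN = Severity × Occurrence × Detection:
  Item 3: 3 × 3 × 6 = 54
  Item 4: 4 × 4 × 7 = 112
  Item 5: 2 × 3 × 2 = 12
  Item 6: 3 × 6 × 6 = 108
  Item 7: 2 × 10 × 10 = 200
  Item 8: 5 × 3 × 7 = 105
  Item 9: 9 × 9 × 2 = 162
  Item 10: 7 × 8 × 6 = 336
Sorted descending: 336, 200, 162, 112, 108, 105, 54, 12.
The fifth-highest RPN is 108 (Item 6).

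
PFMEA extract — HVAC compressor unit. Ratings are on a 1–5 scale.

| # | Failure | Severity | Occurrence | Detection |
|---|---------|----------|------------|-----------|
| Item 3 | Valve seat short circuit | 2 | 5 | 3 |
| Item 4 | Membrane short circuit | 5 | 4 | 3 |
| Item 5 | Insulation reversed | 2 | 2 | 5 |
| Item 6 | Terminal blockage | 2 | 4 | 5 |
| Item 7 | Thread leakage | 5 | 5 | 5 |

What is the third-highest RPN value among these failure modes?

RPN = Severity × Occurrence × Detection:
  Item 3: 2 × 5 × 3 = 30
  Item 4: 5 × 4 × 3 = 60
  Item 5: 2 × 2 × 5 = 20
  Item 6: 2 × 4 × 5 = 40
  Item 7: 5 × 5 × 5 = 125
Sorted descending: 125, 60, 40, 30, 20.
The third-highest RPN is 40 (Item 6).

40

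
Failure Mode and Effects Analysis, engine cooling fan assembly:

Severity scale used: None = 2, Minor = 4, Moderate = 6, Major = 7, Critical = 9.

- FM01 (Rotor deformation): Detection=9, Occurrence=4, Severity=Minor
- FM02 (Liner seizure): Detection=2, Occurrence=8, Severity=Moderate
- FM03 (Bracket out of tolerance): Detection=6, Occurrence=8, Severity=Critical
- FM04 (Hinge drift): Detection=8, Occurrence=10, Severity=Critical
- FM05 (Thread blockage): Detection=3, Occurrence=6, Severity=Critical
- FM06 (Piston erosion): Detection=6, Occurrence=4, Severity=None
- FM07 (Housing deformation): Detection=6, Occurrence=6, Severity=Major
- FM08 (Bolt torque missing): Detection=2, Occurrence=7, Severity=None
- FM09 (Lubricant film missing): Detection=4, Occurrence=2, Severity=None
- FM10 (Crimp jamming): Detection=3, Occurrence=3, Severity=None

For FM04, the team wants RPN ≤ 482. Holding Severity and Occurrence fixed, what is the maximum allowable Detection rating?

FM04: S=9, O=10, D=8 → current RPN = 720.
Fixed product = 90. Need 90 × D ≤ 482, so D ≤ 482/90 = 5.36.
Maximum integer Detection rating = 5 (gives RPN 450; D=6 would give 540 > 482).

5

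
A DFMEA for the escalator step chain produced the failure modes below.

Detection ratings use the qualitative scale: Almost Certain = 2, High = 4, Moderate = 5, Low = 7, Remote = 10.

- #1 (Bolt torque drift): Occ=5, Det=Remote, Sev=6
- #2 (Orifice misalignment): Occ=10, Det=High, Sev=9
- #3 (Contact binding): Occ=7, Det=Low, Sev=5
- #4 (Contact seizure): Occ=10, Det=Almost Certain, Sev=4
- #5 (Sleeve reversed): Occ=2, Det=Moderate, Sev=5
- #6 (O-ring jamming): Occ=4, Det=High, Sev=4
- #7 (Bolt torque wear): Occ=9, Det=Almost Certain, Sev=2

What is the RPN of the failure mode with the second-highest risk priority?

300

RPN = Severity × Occurrence × Detection:
  #1: 6 × 5 × 10 = 300
  #2: 9 × 10 × 4 = 360
  #3: 5 × 7 × 7 = 245
  #4: 4 × 10 × 2 = 80
  #5: 5 × 2 × 5 = 50
  #6: 4 × 4 × 4 = 64
  #7: 2 × 9 × 2 = 36
Sorted descending: 360, 300, 245, 80, 64, 50, 36.
The second-highest RPN is 300 (#1).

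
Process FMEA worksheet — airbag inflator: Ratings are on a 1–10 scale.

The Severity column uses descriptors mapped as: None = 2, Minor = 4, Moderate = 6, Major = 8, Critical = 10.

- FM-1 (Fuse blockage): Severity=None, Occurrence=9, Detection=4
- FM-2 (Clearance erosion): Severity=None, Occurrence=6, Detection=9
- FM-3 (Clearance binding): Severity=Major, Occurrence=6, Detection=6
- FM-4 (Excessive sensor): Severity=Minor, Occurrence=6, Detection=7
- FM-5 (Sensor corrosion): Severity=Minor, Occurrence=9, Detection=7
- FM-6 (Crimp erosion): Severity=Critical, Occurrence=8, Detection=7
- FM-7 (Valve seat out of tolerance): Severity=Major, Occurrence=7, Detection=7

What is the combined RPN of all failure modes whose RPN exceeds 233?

RPN = Severity × Occurrence × Detection:
  FM-1: 2 × 9 × 4 = 72
  FM-2: 2 × 6 × 9 = 108
  FM-3: 8 × 6 × 6 = 288
  FM-4: 4 × 6 × 7 = 168
  FM-5: 4 × 9 × 7 = 252
  FM-6: 10 × 8 × 7 = 560
  FM-7: 8 × 7 × 7 = 392
RPN > 233: FM-3 (288), FM-5 (252), FM-6 (560), FM-7 (392).
Sum: 288 + 252 + 560 + 392 = 1492.

1492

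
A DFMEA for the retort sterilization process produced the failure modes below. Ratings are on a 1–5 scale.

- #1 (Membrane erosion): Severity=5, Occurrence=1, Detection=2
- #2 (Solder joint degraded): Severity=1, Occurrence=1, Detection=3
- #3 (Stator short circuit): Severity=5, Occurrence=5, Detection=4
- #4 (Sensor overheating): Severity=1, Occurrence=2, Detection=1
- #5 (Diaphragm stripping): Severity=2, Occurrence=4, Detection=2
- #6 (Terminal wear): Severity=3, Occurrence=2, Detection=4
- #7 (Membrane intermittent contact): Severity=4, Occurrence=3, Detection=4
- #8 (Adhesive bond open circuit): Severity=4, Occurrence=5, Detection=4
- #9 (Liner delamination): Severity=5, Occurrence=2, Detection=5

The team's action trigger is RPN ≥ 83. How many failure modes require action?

RPN = Severity × Occurrence × Detection:
  #1: 5 × 1 × 2 = 10
  #2: 1 × 1 × 3 = 3
  #3: 5 × 5 × 4 = 100
  #4: 1 × 2 × 1 = 2
  #5: 2 × 4 × 2 = 16
  #6: 3 × 2 × 4 = 24
  #7: 4 × 3 × 4 = 48
  #8: 4 × 5 × 4 = 80
  #9: 5 × 2 × 5 = 50
Modes with RPN ≥ 83: #3 (100) → 1.

1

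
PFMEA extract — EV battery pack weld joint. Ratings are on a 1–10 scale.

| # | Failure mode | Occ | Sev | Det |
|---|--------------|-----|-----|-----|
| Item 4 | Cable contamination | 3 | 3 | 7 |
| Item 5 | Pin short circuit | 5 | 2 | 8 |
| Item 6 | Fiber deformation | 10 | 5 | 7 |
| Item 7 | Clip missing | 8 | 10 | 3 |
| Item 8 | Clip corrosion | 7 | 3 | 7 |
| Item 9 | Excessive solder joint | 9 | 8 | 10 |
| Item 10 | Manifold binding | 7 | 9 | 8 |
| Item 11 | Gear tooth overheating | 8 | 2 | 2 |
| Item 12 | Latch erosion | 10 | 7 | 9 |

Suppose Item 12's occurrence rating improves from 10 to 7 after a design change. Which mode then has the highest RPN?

RPN = Severity × Occurrence × Detection:
  Item 4: 3 × 3 × 7 = 63
  Item 5: 2 × 5 × 8 = 80
  Item 6: 5 × 10 × 7 = 350
  Item 7: 10 × 8 × 3 = 240
  Item 8: 3 × 7 × 7 = 147
  Item 9: 8 × 9 × 10 = 720
  Item 10: 9 × 7 × 8 = 504
  Item 11: 2 × 8 × 2 = 32
  Item 12: 7 × 10 × 9 = 630
After action: Item 12 → 7 × 7 × 9 = 441.
Revised RPNs: Item 9=720, Item 10=504, Item 12=441, Item 6=350, Item 7=240, Item 8=147, Item 5=80, Item 4=63, Item 11=32.
Highest is now Item 9 (720).

Item 9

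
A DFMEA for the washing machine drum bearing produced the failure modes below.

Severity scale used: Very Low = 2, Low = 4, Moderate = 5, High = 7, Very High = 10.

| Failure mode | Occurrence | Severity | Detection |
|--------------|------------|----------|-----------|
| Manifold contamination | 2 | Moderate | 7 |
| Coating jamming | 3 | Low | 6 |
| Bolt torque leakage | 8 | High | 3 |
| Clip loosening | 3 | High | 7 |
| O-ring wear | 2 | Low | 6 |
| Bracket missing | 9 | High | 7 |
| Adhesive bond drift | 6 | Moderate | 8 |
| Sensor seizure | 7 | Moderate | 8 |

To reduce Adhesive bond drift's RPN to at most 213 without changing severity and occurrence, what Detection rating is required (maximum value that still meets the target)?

7

Adhesive bond drift: S=5, O=6, D=8 → current RPN = 240.
Fixed product = 30. Need 30 × D ≤ 213, so D ≤ 213/30 = 7.10.
Maximum integer Detection rating = 7 (gives RPN 210; D=8 would give 240 > 213).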